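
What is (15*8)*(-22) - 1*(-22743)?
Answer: 20103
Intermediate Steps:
(15*8)*(-22) - 1*(-22743) = 120*(-22) + 22743 = -2640 + 22743 = 20103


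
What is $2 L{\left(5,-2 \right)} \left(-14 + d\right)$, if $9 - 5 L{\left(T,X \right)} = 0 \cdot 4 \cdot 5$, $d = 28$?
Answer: $\frac{252}{5} \approx 50.4$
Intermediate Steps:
$L{\left(T,X \right)} = \frac{9}{5}$ ($L{\left(T,X \right)} = \frac{9}{5} - \frac{0 \cdot 4 \cdot 5}{5} = \frac{9}{5} - \frac{0 \cdot 5}{5} = \frac{9}{5} - 0 = \frac{9}{5} + 0 = \frac{9}{5}$)
$2 L{\left(5,-2 \right)} \left(-14 + d\right) = 2 \frac{9 \left(-14 + 28\right)}{5} = 2 \cdot \frac{9}{5} \cdot 14 = 2 \cdot \frac{126}{5} = \frac{252}{5}$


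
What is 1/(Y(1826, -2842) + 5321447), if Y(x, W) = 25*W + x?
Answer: 1/5252223 ≈ 1.9040e-7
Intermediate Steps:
Y(x, W) = x + 25*W
1/(Y(1826, -2842) + 5321447) = 1/((1826 + 25*(-2842)) + 5321447) = 1/((1826 - 71050) + 5321447) = 1/(-69224 + 5321447) = 1/5252223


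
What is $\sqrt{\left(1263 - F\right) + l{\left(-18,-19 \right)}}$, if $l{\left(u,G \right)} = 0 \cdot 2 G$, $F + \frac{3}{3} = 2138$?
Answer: $i \sqrt{874} \approx 29.563 i$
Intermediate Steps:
$F = 2137$ ($F = -1 + 2138 = 2137$)
$l{\left(u,G \right)} = 0$ ($l{\left(u,G \right)} = 0 G = 0$)
$\sqrt{\left(1263 - F\right) + l{\left(-18,-19 \right)}} = \sqrt{\left(1263 - 2137\right) + 0} = \sqrt{-874 + 0} = \sqrt{-874} = i \sqrt{874}$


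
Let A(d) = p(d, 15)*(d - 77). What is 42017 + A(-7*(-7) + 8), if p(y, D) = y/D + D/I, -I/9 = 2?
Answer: 125873/3 ≈ 41958.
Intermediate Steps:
I = -18 (I = -9*2 = -18)
p(y, D) = -D/18 + y/D (p(y, D) = y/D + D/(-18) = y/D + D*(-1/18) = y/D - D/18 = -D/18 + y/D)
A(d) = (-77 + d)*(-⅚ + d/15) (A(d) = (-1/18*15 + d/15)*(d - 77) = (-⅚ + d*(1/15))*(-77 + d) = (-⅚ + d/15)*(-77 + d) = (-77 + d)*(-⅚ + d/15))
42017 + A(-7*(-7) + 8) = 42017 + (-77 + (-7*(-7) + 8))*(-25 + 2*(-7*(-7) + 8))/30 = 42017 + (-77 + (49 + 8))*(-25 + 2*(49 + 8))/30 = 42017 + (-77 + 57)*(-25 + 2*57)/30 = 42017 + (1/30)*(-20)*(-25 + 114) = 42017 + (1/30)*(-20)*89 = 42017 - 178/3 = 125873/3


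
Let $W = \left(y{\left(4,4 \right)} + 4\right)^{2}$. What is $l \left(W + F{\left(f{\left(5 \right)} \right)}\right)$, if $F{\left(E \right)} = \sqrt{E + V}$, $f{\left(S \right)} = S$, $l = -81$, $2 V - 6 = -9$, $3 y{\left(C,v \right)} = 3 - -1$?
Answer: $-2304 - \frac{81 \sqrt{14}}{2} \approx -2455.5$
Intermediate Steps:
$y{\left(C,v \right)} = \frac{4}{3}$ ($y{\left(C,v \right)} = \frac{3 - -1}{3} = \frac{3 + 1}{3} = \frac{1}{3} \cdot 4 = \frac{4}{3}$)
$V = - \frac{3}{2}$ ($V = 3 + \frac{1}{2} \left(-9\right) = 3 - \frac{9}{2} = - \frac{3}{2} \approx -1.5$)
$F{\left(E \right)} = \sqrt{- \frac{3}{2} + E}$ ($F{\left(E \right)} = \sqrt{E - \frac{3}{2}} = \sqrt{- \frac{3}{2} + E}$)
$W = \frac{256}{9}$ ($W = \left(\frac{4}{3} + 4\right)^{2} = \left(\frac{16}{3}\right)^{2} = \frac{256}{9} \approx 28.444$)
$l \left(W + F{\left(f{\left(5 \right)} \right)}\right) = - 81 \left(\frac{256}{9} + \frac{\sqrt{-6 + 4 \cdot 5}}{2}\right) = - 81 \left(\frac{256}{9} + \frac{\sqrt{-6 + 20}}{2}\right) = - 81 \left(\frac{256}{9} + \frac{\sqrt{14}}{2}\right) = -2304 - \frac{81 \sqrt{14}}{2}$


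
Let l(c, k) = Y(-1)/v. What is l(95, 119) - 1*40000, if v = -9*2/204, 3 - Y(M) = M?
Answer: -120136/3 ≈ -40045.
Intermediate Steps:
Y(M) = 3 - M
v = -3/34 (v = -18*1/204 = -3/34 ≈ -0.088235)
l(c, k) = -136/3 (l(c, k) = (3 - 1*(-1))/(-3/34) = (3 + 1)*(-34/3) = 4*(-34/3) = -136/3)
l(95, 119) - 1*40000 = -136/3 - 1*40000 = -136/3 - 40000 = -120136/3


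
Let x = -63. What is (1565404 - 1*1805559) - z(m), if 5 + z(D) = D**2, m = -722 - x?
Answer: -674431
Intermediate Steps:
m = -659 (m = -722 - 1*(-63) = -722 + 63 = -659)
z(D) = -5 + D**2
(1565404 - 1*1805559) - z(m) = (1565404 - 1*1805559) - (-5 + (-659)**2) = (1565404 - 1805559) - (-5 + 434281) = -240155 - 1*434276 = -240155 - 434276 = -674431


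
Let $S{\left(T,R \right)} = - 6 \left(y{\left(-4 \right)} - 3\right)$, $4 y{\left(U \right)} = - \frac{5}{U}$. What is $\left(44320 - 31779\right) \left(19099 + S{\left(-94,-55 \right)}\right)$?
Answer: $\frac{1917782261}{8} \approx 2.3972 \cdot 10^{8}$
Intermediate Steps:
$y{\left(U \right)} = - \frac{5}{4 U}$ ($y{\left(U \right)} = \frac{\left(-5\right) \frac{1}{U}}{4} = - \frac{5}{4 U}$)
$S{\left(T,R \right)} = \frac{129}{8}$ ($S{\left(T,R \right)} = - 6 \left(- \frac{5}{4 \left(-4\right)} - 3\right) = - 6 \left(\left(- \frac{5}{4}\right) \left(- \frac{1}{4}\right) - 3\right) = - 6 \left(\frac{5}{16} - 3\right) = \left(-6\right) \left(- \frac{43}{16}\right) = \frac{129}{8}$)
$\left(44320 - 31779\right) \left(19099 + S{\left(-94,-55 \right)}\right) = \left(44320 - 31779\right) \left(19099 + \frac{129}{8}\right) = 12541 \cdot \frac{152921}{8} = \frac{1917782261}{8}$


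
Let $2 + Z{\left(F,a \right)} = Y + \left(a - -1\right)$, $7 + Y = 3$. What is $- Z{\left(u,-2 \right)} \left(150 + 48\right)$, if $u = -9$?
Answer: $1386$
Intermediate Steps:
$Y = -4$ ($Y = -7 + 3 = -4$)
$Z{\left(F,a \right)} = -5 + a$ ($Z{\left(F,a \right)} = -2 + \left(-4 + \left(a - -1\right)\right) = -2 + \left(-4 + \left(a + 1\right)\right) = -2 + \left(-4 + \left(1 + a\right)\right) = -2 + \left(-3 + a\right) = -5 + a$)
$- Z{\left(u,-2 \right)} \left(150 + 48\right) = - \left(-5 - 2\right) \left(150 + 48\right) = - \left(-7\right) 198 = \left(-1\right) \left(-1386\right) = 1386$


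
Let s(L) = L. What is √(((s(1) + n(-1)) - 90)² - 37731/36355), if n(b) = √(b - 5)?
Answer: √(10459773177370 - 235260112450*I*√6)/36355 ≈ 88.994 - 2.4496*I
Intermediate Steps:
n(b) = √(-5 + b)
√(((s(1) + n(-1)) - 90)² - 37731/36355) = √(((1 + √(-5 - 1)) - 90)² - 37731/36355) = √(((1 + √(-6)) - 90)² - 37731*1/36355) = √(((1 + I*√6) - 90)² - 37731/36355) = √((-89 + I*√6)² - 37731/36355) = √(-37731/36355 + (-89 + I*√6)²)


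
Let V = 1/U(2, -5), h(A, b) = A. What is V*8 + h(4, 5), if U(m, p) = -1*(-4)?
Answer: 6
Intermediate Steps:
U(m, p) = 4
V = 1/4 ≈ 0.25000
V*8 + h(4, 5) = (1/4)*8 + 4 = 2 + 4 = 6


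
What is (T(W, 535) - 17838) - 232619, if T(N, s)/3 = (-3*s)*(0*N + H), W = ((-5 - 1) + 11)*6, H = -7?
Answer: -216752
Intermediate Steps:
W = 30 (W = (-6 + 11)*6 = 5*6 = 30)
T(N, s) = 63*s (T(N, s) = 3*((-3*s)*(0*N - 7)) = 3*((-3*s)*(0 - 7)) = 3*(-3*s*(-7)) = 3*(21*s) = 63*s)
(T(W, 535) - 17838) - 232619 = (63*535 - 17838) - 232619 = (33705 - 17838) - 232619 = 15867 - 232619 = -216752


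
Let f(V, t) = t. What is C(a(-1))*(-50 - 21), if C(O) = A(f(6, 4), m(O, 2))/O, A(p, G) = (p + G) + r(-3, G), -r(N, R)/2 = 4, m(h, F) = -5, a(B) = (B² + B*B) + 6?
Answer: 639/8 ≈ 79.875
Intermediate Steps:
a(B) = 6 + 2*B² (a(B) = (B² + B²) + 6 = 2*B² + 6 = 6 + 2*B²)
r(N, R) = -8 (r(N, R) = -2*4 = -8)
A(p, G) = -8 + G + p (A(p, G) = (p + G) - 8 = (G + p) - 8 = -8 + G + p)
C(O) = -9/O (C(O) = (-8 - 5 + 4)/O = -9/O)
C(a(-1))*(-50 - 21) = (-9/(6 + 2*(-1)²))*(-50 - 21) = -9/(6 + 2*1)*(-71) = -9/(6 + 2)*(-71) = -9/8*(-71) = 639/8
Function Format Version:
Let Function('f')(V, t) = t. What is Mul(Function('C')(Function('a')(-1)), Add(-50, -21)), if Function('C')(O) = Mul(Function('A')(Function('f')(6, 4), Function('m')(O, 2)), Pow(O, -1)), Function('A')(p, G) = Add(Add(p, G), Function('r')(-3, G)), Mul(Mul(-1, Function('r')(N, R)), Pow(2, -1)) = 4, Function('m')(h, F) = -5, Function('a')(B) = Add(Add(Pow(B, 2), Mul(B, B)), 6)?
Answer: Rational(639, 8) ≈ 79.875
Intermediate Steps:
Function('a')(B) = Add(6, Mul(2, Pow(B, 2))) (Function('a')(B) = Add(Add(Pow(B, 2), Pow(B, 2)), 6) = Add(Mul(2, Pow(B, 2)), 6) = Add(6, Mul(2, Pow(B, 2))))
Function('r')(N, R) = -8 (Function('r')(N, R) = Mul(-2, 4) = -8)
Function('A')(p, G) = Add(-8, G, p) (Function('A')(p, G) = Add(Add(p, G), -8) = Add(Add(G, p), -8) = Add(-8, G, p))
Function('C')(O) = Mul(-9, Pow(O, -1)) (Function('C')(O) = Mul(Add(-8, -5, 4), Pow(O, -1)) = Mul(-9, Pow(O, -1)))
Mul(Function('C')(Function('a')(-1)), Add(-50, -21)) = Mul(Mul(-9, Pow(Add(6, Mul(2, Pow(-1, 2))), -1)), Add(-50, -21)) = Mul(Mul(-9, Pow(Add(6, Mul(2, 1)), -1)), -71) = Mul(Mul(-9, Pow(Add(6, 2), -1)), -71) = Mul(Mul(-9, Pow(8, -1)), -71) = Mul(Mul(-9, Rational(1, 8)), -71) = Mul(Rational(-9, 8), -71) = Rational(639, 8)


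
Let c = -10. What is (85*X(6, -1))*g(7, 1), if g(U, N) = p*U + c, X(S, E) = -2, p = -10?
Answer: 13600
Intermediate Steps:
g(U, N) = -10 - 10*U (g(U, N) = -10*U - 10 = -10 - 10*U)
(85*X(6, -1))*g(7, 1) = (85*(-2))*(-10 - 10*7) = -170*(-10 - 70) = -170*(-80) = 13600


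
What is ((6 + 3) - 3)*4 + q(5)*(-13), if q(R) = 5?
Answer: -41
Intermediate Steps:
((6 + 3) - 3)*4 + q(5)*(-13) = ((6 + 3) - 3)*4 + 5*(-13) = (9 - 3)*4 - 65 = 6*4 - 65 = 24 - 65 = -41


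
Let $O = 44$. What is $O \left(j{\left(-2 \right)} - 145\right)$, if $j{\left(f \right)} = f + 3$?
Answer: $-6336$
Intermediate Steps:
$j{\left(f \right)} = 3 + f$
$O \left(j{\left(-2 \right)} - 145\right) = 44 \left(\left(3 - 2\right) - 145\right) = 44 \left(1 - 145\right) = 44 \left(-144\right) = -6336$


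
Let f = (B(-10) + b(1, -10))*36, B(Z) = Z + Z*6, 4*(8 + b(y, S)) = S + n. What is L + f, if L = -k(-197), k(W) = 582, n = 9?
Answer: -3399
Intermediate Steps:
b(y, S) = -23/4 + S/4 (b(y, S) = -8 + (S + 9)/4 = -8 + (9 + S)/4 = -8 + (9/4 + S/4) = -23/4 + S/4)
B(Z) = 7*Z (B(Z) = Z + 6*Z = 7*Z)
L = -582 (L = -1*582 = -582)
f = -2817 (f = (7*(-10) + (-23/4 + (¼)*(-10)))*36 = (-70 + (-23/4 - 5/2))*36 = (-70 - 33/4)*36 = -313/4*36 = -2817)
L + f = -582 - 2817 = -3399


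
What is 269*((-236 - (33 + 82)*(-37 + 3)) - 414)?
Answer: 876940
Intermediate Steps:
269*((-236 - (33 + 82)*(-37 + 3)) - 414) = 269*((-236 - 115*(-34)) - 414) = 269*((-236 - 1*(-3910)) - 414) = 269*((-236 + 3910) - 414) = 269*(3674 - 414) = 269*3260 = 876940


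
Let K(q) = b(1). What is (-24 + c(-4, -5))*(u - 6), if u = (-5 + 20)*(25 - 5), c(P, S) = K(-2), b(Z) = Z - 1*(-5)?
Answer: -5292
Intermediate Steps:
b(Z) = 5 + Z (b(Z) = Z + 5 = 5 + Z)
K(q) = 6 (K(q) = 5 + 1 = 6)
c(P, S) = 6
u = 300 (u = 15*20 = 300)
(-24 + c(-4, -5))*(u - 6) = (-24 + 6)*(300 - 6) = -18*294 = -5292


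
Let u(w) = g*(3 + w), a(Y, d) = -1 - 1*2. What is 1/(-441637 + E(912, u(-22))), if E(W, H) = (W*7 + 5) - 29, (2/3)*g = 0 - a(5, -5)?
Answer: -1/435277 ≈ -2.2974e-6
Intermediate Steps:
a(Y, d) = -3 (a(Y, d) = -1 - 2 = -3)
g = 9/2 (g = 3*(0 - 1*(-3))/2 = 3*(0 + 3)/2 = (3/2)*3 = 9/2 ≈ 4.5000)
u(w) = 27/2 + 9*w/2 (u(w) = 9*(3 + w)/2 = 27/2 + 9*w/2)
E(W, H) = -24 + 7*W (E(W, H) = (7*W + 5) - 29 = (5 + 7*W) - 29 = -24 + 7*W)
1/(-441637 + E(912, u(-22))) = 1/(-441637 + (-24 + 7*912)) = 1/(-441637 + (-24 + 6384)) = 1/(-441637 + 6360) = 1/(-435277) = -1/435277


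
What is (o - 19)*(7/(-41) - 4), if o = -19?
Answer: 6498/41 ≈ 158.49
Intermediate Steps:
(o - 19)*(7/(-41) - 4) = (-19 - 19)*(7/(-41) - 4) = -38*(7*(-1/41) - 4) = -38*(-7/41 - 4) = -38*(-171/41) = 6498/41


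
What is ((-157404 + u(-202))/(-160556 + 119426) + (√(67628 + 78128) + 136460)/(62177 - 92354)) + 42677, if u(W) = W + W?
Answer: 2942721603277/68954445 - 2*√36439/30177 ≈ 42676.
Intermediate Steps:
u(W) = 2*W
((-157404 + u(-202))/(-160556 + 119426) + (√(67628 + 78128) + 136460)/(62177 - 92354)) + 42677 = ((-157404 + 2*(-202))/(-160556 + 119426) + (√(67628 + 78128) + 136460)/(62177 - 92354)) + 42677 = ((-157404 - 404)/(-41130) + (√145756 + 136460)/(-30177)) + 42677 = (-157808*(-1/41130) + (2*√36439 + 136460)*(-1/30177)) + 42677 = (78904/20565 + (136460 + 2*√36439)*(-1/30177)) + 42677 = (78904/20565 + (-136460/30177 - 2*√36439/30177)) + 42677 = (-47245988/68954445 - 2*√36439/30177) + 42677 = 2942721603277/68954445 - 2*√36439/30177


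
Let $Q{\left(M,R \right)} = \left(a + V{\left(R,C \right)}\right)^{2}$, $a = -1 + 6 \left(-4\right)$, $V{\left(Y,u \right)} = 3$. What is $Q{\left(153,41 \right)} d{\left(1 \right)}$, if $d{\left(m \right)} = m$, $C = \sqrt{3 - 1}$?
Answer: $484$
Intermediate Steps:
$C = \sqrt{2} \approx 1.4142$
$a = -25$ ($a = -1 - 24 = -25$)
$Q{\left(M,R \right)} = 484$ ($Q{\left(M,R \right)} = \left(-25 + 3\right)^{2} = \left(-22\right)^{2} = 484$)
$Q{\left(153,41 \right)} d{\left(1 \right)} = 484 \cdot 1 = 484$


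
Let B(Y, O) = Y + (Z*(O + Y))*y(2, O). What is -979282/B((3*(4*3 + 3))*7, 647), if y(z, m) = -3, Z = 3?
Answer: 979282/8343 ≈ 117.38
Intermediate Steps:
B(Y, O) = -9*O - 8*Y (B(Y, O) = Y + (3*(O + Y))*(-3) = Y + (3*O + 3*Y)*(-3) = Y + (-9*O - 9*Y) = -9*O - 8*Y)
-979282/B((3*(4*3 + 3))*7, 647) = -979282/(-9*647 - 8*3*(4*3 + 3)*7) = -979282/(-5823 - 8*3*(12 + 3)*7) = -979282/(-5823 - 8*3*15*7) = -979282/(-5823 - 360*7) = -979282/(-5823 - 8*315) = -979282/(-5823 - 2520) = -979282/(-8343) = -979282*(-1/8343) = 979282/8343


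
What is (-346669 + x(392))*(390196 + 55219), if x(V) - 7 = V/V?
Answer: -154408009315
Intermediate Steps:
x(V) = 8 (x(V) = 7 + V/V = 7 + 1 = 8)
(-346669 + x(392))*(390196 + 55219) = (-346669 + 8)*(390196 + 55219) = -346661*445415 = -154408009315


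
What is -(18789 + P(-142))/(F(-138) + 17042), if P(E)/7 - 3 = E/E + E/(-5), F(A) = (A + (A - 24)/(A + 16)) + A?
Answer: -5799819/5114035 ≈ -1.1341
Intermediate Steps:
F(A) = 2*A + (-24 + A)/(16 + A) (F(A) = (A + (-24 + A)/(16 + A)) + A = 2*A + (-24 + A)/(16 + A))
P(E) = 28 - 7*E/5 (P(E) = 21 + 7*(E/E + E/(-5)) = 21 + 7*(1 + E*(-⅕)) = 21 + 7*(1 - E/5) = 21 + (7 - 7*E/5) = 28 - 7*E/5)
-(18789 + P(-142))/(F(-138) + 17042) = -(18789 + (28 - 7/5*(-142)))/((-24 + 2*(-138)² + 33*(-138))/(16 - 138) + 17042) = -(18789 + (28 + 994/5))/((-24 + 2*19044 - 4554)/(-122) + 17042) = -(18789 + 1134/5)/(-(-24 + 38088 - 4554)/122 + 17042) = -95079/(5*(-1/122*33510 + 17042)) = -95079/(5*(-16755/61 + 17042)) = -95079/(5*1022807/61) = -95079*61/(5*1022807) = -1*5799819/5114035 = -5799819/5114035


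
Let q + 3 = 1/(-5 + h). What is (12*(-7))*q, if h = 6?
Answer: 168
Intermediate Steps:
q = -2 (q = -3 + 1/(-5 + 6) = -3 + 1/1 = -3 + 1 = -2)
(12*(-7))*q = (12*(-7))*(-2) = -84*(-2) = 168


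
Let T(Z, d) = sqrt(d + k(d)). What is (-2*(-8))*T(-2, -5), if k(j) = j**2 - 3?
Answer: 16*sqrt(17) ≈ 65.970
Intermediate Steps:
k(j) = -3 + j**2
T(Z, d) = sqrt(-3 + d + d**2) (T(Z, d) = sqrt(d + (-3 + d**2)) = sqrt(-3 + d + d**2))
(-2*(-8))*T(-2, -5) = (-2*(-8))*sqrt(-3 - 5 + (-5)**2) = 16*sqrt(-3 - 5 + 25) = 16*sqrt(17)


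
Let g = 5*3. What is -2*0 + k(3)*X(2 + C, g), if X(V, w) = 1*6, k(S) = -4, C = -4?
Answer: -24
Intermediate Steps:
g = 15
X(V, w) = 6
-2*0 + k(3)*X(2 + C, g) = -2*0 - 4*6 = 0 - 24 = -24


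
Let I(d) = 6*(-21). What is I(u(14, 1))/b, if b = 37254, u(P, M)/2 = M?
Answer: -3/887 ≈ -0.0033822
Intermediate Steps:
u(P, M) = 2*M
I(d) = -126
I(u(14, 1))/b = -126/37254 = -126*1/37254 = -3/887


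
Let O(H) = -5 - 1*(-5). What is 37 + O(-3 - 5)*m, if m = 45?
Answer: 37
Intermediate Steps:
O(H) = 0 (O(H) = -5 + 5 = 0)
37 + O(-3 - 5)*m = 37 + 0*45 = 37 + 0 = 37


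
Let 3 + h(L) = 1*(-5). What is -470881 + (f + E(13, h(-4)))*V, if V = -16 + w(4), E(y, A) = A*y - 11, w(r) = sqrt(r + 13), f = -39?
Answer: -468417 - 154*sqrt(17) ≈ -4.6905e+5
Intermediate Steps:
w(r) = sqrt(13 + r)
h(L) = -8 (h(L) = -3 + 1*(-5) = -3 - 5 = -8)
E(y, A) = -11 + A*y
V = -16 + sqrt(17) (V = -16 + sqrt(13 + 4) = -16 + sqrt(17) ≈ -11.877)
-470881 + (f + E(13, h(-4)))*V = -470881 + (-39 + (-11 - 8*13))*(-16 + sqrt(17)) = -470881 + (-39 + (-11 - 104))*(-16 + sqrt(17)) = -470881 + (-39 - 115)*(-16 + sqrt(17)) = -470881 - 154*(-16 + sqrt(17)) = -470881 + (2464 - 154*sqrt(17)) = -468417 - 154*sqrt(17)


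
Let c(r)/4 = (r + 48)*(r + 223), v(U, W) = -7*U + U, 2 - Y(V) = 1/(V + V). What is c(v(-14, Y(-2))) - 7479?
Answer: 154617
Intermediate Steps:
Y(V) = 2 - 1/(2*V) (Y(V) = 2 - 1/(V + V) = 2 - 1/(2*V))
v(U, W) = -6*U
c(r) = 4*(48 + r)*(223 + r) (c(r) = 4*((r + 48)*(r + 223)) = 4*((48 + r)*(223 + r)) = 4*(48 + r)*(223 + r))
c(v(-14, Y(-2))) - 7479 = (42816 + 4*(-6*(-14))² + 1084*(-6*(-14))) - 7479 = (42816 + 4*84² + 1084*84) - 7479 = (42816 + 4*7056 + 91056) - 7479 = (42816 + 28224 + 91056) - 7479 = 162096 - 7479 = 154617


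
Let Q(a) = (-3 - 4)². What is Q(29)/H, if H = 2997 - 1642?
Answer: 49/1355 ≈ 0.036162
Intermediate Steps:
Q(a) = 49 (Q(a) = (-7)² = 49)
H = 1355
Q(29)/H = 49/1355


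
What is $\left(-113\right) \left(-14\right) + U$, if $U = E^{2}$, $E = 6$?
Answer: $1618$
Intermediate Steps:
$U = 36$ ($U = 6^{2} = 36$)
$\left(-113\right) \left(-14\right) + U = \left(-113\right) \left(-14\right) + 36 = 1582 + 36 = 1618$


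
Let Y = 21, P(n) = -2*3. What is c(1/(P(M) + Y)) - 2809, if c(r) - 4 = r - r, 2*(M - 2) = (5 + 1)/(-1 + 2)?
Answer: -2805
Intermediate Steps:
M = 5 (M = 2 + ((5 + 1)/(-1 + 2))/2 = 2 + (6/1)/2 = 2 + (6*1)/2 = 2 + (½)*6 = 2 + 3 = 5)
P(n) = -6
c(r) = 4 (c(r) = 4 + (r - r) = 4 + 0 = 4)
c(1/(P(M) + Y)) - 2809 = 4 - 2809 = -2805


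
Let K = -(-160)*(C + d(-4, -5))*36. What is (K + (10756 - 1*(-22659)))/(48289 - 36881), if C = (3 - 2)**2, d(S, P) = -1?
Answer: 33415/11408 ≈ 2.9291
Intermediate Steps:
C = 1 (C = 1**2 = 1)
K = 0 (K = -(-160)*(1 - 1)*36 = -(-160)*0*36 = -32*0*36 = 0*36 = 0)
(K + (10756 - 1*(-22659)))/(48289 - 36881) = (0 + (10756 - 1*(-22659)))/(48289 - 36881) = (0 + (10756 + 22659))/11408 = (0 + 33415)*(1/11408) = 33415*(1/11408) = 33415/11408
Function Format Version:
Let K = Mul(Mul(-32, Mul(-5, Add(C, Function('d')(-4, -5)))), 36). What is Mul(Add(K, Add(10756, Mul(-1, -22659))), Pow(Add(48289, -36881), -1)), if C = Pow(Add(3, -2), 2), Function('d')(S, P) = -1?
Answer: Rational(33415, 11408) ≈ 2.9291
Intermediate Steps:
C = 1 (C = Pow(1, 2) = 1)
K = 0 (K = Mul(Mul(-32, Mul(-5, Add(1, -1))), 36) = Mul(Mul(-32, Mul(-5, 0)), 36) = Mul(Mul(-32, 0), 36) = Mul(0, 36) = 0)
Mul(Add(K, Add(10756, Mul(-1, -22659))), Pow(Add(48289, -36881), -1)) = Mul(Add(0, Add(10756, Mul(-1, -22659))), Pow(Add(48289, -36881), -1)) = Mul(Add(0, Add(10756, 22659)), Pow(11408, -1)) = Mul(Add(0, 33415), Rational(1, 11408)) = Mul(33415, Rational(1, 11408)) = Rational(33415, 11408)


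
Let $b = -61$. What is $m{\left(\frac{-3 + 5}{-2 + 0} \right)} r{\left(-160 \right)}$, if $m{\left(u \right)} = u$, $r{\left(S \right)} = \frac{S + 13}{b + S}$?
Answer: $- \frac{147}{221} \approx -0.66516$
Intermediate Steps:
$r{\left(S \right)} = \frac{13 + S}{-61 + S}$ ($r{\left(S \right)} = \frac{S + 13}{-61 + S} = \frac{13 + S}{-61 + S}$)
$m{\left(\frac{-3 + 5}{-2 + 0} \right)} r{\left(-160 \right)} = \frac{-3 + 5}{-2 + 0} \frac{13 - 160}{-61 - 160} = \frac{2}{-2} \frac{1}{-221} \left(-147\right) = 2 \left(- \frac{1}{2}\right) \left(\left(- \frac{1}{221}\right) \left(-147\right)\right) = \left(-1\right) \frac{147}{221} = - \frac{147}{221}$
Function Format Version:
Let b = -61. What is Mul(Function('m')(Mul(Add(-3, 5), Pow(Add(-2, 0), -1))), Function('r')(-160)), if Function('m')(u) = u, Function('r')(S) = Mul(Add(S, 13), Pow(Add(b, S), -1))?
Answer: Rational(-147, 221) ≈ -0.66516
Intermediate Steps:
Function('r')(S) = Mul(Pow(Add(-61, S), -1), Add(13, S)) (Function('r')(S) = Mul(Add(S, 13), Pow(Add(-61, S), -1)) = Mul(Add(13, S), Pow(Add(-61, S), -1)) = Mul(Pow(Add(-61, S), -1), Add(13, S)))
Mul(Function('m')(Mul(Add(-3, 5), Pow(Add(-2, 0), -1))), Function('r')(-160)) = Mul(Mul(Add(-3, 5), Pow(Add(-2, 0), -1)), Mul(Pow(Add(-61, -160), -1), Add(13, -160))) = Mul(Mul(2, Pow(-2, -1)), Mul(Pow(-221, -1), -147)) = Mul(Mul(2, Rational(-1, 2)), Mul(Rational(-1, 221), -147)) = Mul(-1, Rational(147, 221)) = Rational(-147, 221)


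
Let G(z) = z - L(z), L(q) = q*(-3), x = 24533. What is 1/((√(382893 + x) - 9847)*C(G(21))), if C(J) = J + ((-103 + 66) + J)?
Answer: -9847/12648833773 - √407426/12648833773 ≈ -8.2895e-7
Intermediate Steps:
L(q) = -3*q
G(z) = 4*z (G(z) = z - (-3)*z = z + 3*z = 4*z)
C(J) = -37 + 2*J (C(J) = J + (-37 + J) = -37 + 2*J)
1/((√(382893 + x) - 9847)*C(G(21))) = 1/((√(382893 + 24533) - 9847)*(-37 + 2*(4*21))) = 1/((√407426 - 9847)*(-37 + 2*84)) = 1/((-9847 + √407426)*(-37 + 168)) = 1/(-9847 + √407426*131) = (1/131)/(-9847 + √407426) = 1/(131*(-9847 + √407426))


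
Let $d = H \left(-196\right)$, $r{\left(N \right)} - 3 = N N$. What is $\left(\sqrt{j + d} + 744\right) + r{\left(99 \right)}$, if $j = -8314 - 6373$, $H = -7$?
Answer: $10548 + i \sqrt{13315} \approx 10548.0 + 115.39 i$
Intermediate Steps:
$r{\left(N \right)} = 3 + N^{2}$ ($r{\left(N \right)} = 3 + N N = 3 + N^{2}$)
$j = -14687$
$d = 1372$ ($d = \left(-7\right) \left(-196\right) = 1372$)
$\left(\sqrt{j + d} + 744\right) + r{\left(99 \right)} = \left(\sqrt{-14687 + 1372} + 744\right) + \left(3 + 99^{2}\right) = \left(\sqrt{-13315} + 744\right) + \left(3 + 9801\right) = \left(i \sqrt{13315} + 744\right) + 9804 = \left(744 + i \sqrt{13315}\right) + 9804 = 10548 + i \sqrt{13315}$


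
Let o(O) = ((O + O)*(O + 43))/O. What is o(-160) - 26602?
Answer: -26836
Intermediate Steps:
o(O) = 86 + 2*O (o(O) = ((2*O)*(43 + O))/O = (2*O*(43 + O))/O = 86 + 2*O)
o(-160) - 26602 = (86 + 2*(-160)) - 26602 = (86 - 320) - 26602 = -234 - 26602 = -26836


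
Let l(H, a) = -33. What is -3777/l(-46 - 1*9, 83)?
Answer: 1259/11 ≈ 114.45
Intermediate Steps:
-3777/l(-46 - 1*9, 83) = -3777/(-33) = -3777*(-1/33) = 1259/11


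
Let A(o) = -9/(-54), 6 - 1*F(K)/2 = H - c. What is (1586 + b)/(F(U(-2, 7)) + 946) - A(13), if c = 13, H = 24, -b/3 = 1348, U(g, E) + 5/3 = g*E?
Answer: -1307/468 ≈ -2.7927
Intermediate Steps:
U(g, E) = -5/3 + E*g (U(g, E) = -5/3 + g*E = -5/3 + E*g)
b = -4044 (b = -3*1348 = -4044)
F(K) = -10 (F(K) = 12 - 2*(24 - 1*13) = 12 - 2*(24 - 13) = 12 - 2*11 = 12 - 22 = -10)
A(o) = ⅙ (A(o) = -9*(-1/54) = ⅙)
(1586 + b)/(F(U(-2, 7)) + 946) - A(13) = (1586 - 4044)/(-10 + 946) - 1*⅙ = -2458/936 - ⅙ = -2458*1/936 - ⅙ = -1229/468 - ⅙ = -1307/468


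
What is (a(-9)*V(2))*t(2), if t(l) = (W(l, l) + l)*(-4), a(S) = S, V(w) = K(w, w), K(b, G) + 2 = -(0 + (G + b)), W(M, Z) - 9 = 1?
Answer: -2592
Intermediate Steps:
W(M, Z) = 10 (W(M, Z) = 9 + 1 = 10)
K(b, G) = -2 - G - b (K(b, G) = -2 - (0 + (G + b)) = -2 - (G + b) = -2 + (-G - b) = -2 - G - b)
V(w) = -2 - 2*w (V(w) = -2 - w - w = -2 - 2*w)
t(l) = -40 - 4*l (t(l) = (10 + l)*(-4) = -40 - 4*l)
(a(-9)*V(2))*t(2) = (-9*(-2 - 2*2))*(-40 - 4*2) = (-9*(-2 - 4))*(-40 - 8) = -9*(-6)*(-48) = 54*(-48) = -2592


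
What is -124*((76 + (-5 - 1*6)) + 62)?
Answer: -15748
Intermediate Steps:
-124*((76 + (-5 - 1*6)) + 62) = -124*((76 + (-5 - 6)) + 62) = -124*((76 - 11) + 62) = -124*(65 + 62) = -124*127 = -15748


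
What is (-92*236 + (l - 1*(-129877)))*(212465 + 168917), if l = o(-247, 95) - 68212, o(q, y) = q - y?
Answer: 15106922402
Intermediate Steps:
l = -68554 (l = (-247 - 1*95) - 68212 = (-247 - 95) - 68212 = -342 - 68212 = -68554)
(-92*236 + (l - 1*(-129877)))*(212465 + 168917) = (-92*236 + (-68554 - 1*(-129877)))*(212465 + 168917) = (-21712 + (-68554 + 129877))*381382 = (-21712 + 61323)*381382 = 39611*381382 = 15106922402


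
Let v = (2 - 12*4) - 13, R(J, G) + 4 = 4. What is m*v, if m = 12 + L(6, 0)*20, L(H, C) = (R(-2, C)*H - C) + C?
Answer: -708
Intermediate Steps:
R(J, G) = 0 (R(J, G) = -4 + 4 = 0)
L(H, C) = 0 (L(H, C) = (0*H - C) + C = (0 - C) + C = -C + C = 0)
v = -59 (v = (2 - 48) - 13 = -46 - 13 = -59)
m = 12 (m = 12 + 0*20 = 12 + 0 = 12)
m*v = 12*(-59) = -708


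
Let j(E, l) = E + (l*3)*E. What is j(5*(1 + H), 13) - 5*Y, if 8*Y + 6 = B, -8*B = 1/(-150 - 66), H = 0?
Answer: 2816635/13824 ≈ 203.75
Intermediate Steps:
j(E, l) = E + 3*E*l (j(E, l) = E + (3*l)*E = E + 3*E*l)
B = 1/1728 (B = -1/(8*(-150 - 66)) = -1/8/(-216) = -1/8*(-1/216) = 1/1728 ≈ 0.00057870)
Y = -10367/13824 (Y = -3/4 + (1/8)*(1/1728) = -3/4 + 1/13824 = -10367/13824 ≈ -0.74993)
j(5*(1 + H), 13) - 5*Y = (5*(1 + 0))*(1 + 3*13) - 5*(-10367/13824) = (5*1)*(1 + 39) + 51835/13824 = 5*40 + 51835/13824 = 200 + 51835/13824 = 2816635/13824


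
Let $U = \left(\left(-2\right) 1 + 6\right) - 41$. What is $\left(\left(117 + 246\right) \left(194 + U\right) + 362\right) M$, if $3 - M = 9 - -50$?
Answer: $-3211768$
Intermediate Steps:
$M = -56$ ($M = 3 - \left(9 - -50\right) = 3 - \left(9 + 50\right) = 3 - 59 = -56$)
$U = -37$ ($U = \left(-2 + 6\right) - 41 = 4 - 41 = -37$)
$\left(\left(117 + 246\right) \left(194 + U\right) + 362\right) M = \left(\left(117 + 246\right) \left(194 - 37\right) + 362\right) \left(-56\right) = \left(363 \cdot 157 + 362\right) \left(-56\right) = \left(56991 + 362\right) \left(-56\right) = 57353 \left(-56\right) = -3211768$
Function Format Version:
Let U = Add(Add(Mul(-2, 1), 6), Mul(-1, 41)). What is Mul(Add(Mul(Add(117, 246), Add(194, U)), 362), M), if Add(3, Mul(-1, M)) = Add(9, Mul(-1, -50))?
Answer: -3211768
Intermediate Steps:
M = -56 (M = Add(3, Mul(-1, Add(9, Mul(-1, -50)))) = Add(3, Mul(-1, Add(9, 50))) = Add(3, Mul(-1, 59)) = Add(3, -59) = -56)
U = -37 (U = Add(Add(-2, 6), -41) = Add(4, -41) = -37)
Mul(Add(Mul(Add(117, 246), Add(194, U)), 362), M) = Mul(Add(Mul(Add(117, 246), Add(194, -37)), 362), -56) = Mul(Add(Mul(363, 157), 362), -56) = Mul(Add(56991, 362), -56) = Mul(57353, -56) = -3211768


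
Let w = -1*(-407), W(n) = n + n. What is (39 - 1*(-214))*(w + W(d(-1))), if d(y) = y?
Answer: 102465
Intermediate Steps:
W(n) = 2*n
w = 407
(39 - 1*(-214))*(w + W(d(-1))) = (39 - 1*(-214))*(407 + 2*(-1)) = (39 + 214)*(407 - 2) = 253*405 = 102465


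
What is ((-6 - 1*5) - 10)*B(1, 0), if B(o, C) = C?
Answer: 0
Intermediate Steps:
((-6 - 1*5) - 10)*B(1, 0) = ((-6 - 1*5) - 10)*0 = ((-6 - 5) - 10)*0 = (-11 - 10)*0 = -21*0 = 0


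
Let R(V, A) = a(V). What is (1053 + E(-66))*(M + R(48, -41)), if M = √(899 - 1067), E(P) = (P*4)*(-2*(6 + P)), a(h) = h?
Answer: -1470096 - 61254*I*√42 ≈ -1.4701e+6 - 3.9697e+5*I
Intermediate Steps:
E(P) = 4*P*(-12 - 2*P) (E(P) = (4*P)*(-12 - 2*P) = 4*P*(-12 - 2*P))
R(V, A) = V
M = 2*I*√42 (M = √(-168) = 2*I*√42 ≈ 12.961*I)
(1053 + E(-66))*(M + R(48, -41)) = (1053 - 8*(-66)*(6 - 66))*(2*I*√42 + 48) = (1053 - 8*(-66)*(-60))*(48 + 2*I*√42) = (1053 - 31680)*(48 + 2*I*√42) = -30627*(48 + 2*I*√42) = -1470096 - 61254*I*√42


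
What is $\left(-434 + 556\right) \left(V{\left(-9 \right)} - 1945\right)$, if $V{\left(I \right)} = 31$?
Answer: $-233508$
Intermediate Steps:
$\left(-434 + 556\right) \left(V{\left(-9 \right)} - 1945\right) = \left(-434 + 556\right) \left(31 - 1945\right) = 122 \left(31 - 1945\right) = 122 \left(-1914\right) = -233508$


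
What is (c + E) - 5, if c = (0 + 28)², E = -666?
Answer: 113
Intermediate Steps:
c = 784 (c = 28² = 784)
(c + E) - 5 = (784 - 666) - 5 = 118 - 5 = 113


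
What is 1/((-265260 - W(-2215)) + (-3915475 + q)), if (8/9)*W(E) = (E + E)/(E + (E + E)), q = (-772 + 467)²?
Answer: -4/16350843 ≈ -2.4464e-7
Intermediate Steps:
q = 93025 (q = (-305)² = 93025)
W(E) = ¾ (W(E) = 9*((E + E)/(E + (E + E)))/8 = 9*((2*E)/(E + 2*E))/8 = 9*((2*E)/((3*E)))/8 = 9*((2*E)*(1/(3*E)))/8 = (9/8)*(⅔) = ¾)
1/((-265260 - W(-2215)) + (-3915475 + q)) = 1/((-265260 - 1*¾) + (-3915475 + 93025)) = 1/((-265260 - ¾) - 3822450) = 1/(-1061043/4 - 3822450) = 1/(-16350843/4) = -4/16350843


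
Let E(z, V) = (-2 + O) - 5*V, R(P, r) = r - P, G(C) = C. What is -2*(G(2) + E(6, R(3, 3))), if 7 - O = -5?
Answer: -24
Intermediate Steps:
O = 12 (O = 7 - 1*(-5) = 7 + 5 = 12)
E(z, V) = 10 - 5*V (E(z, V) = (-2 + 12) - 5*V = 10 - 5*V)
-2*(G(2) + E(6, R(3, 3))) = -2*(2 + (10 - 5*(3 - 1*3))) = -2*(2 + (10 - 5*(3 - 3))) = -2*(2 + (10 - 5*0)) = -2*(2 + (10 + 0)) = -2*(2 + 10) = -2*12 = -24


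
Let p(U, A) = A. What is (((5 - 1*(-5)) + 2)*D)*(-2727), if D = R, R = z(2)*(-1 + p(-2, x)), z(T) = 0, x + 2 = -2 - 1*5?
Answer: 0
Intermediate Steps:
x = -9 (x = -2 + (-2 - 1*5) = -2 + (-2 - 5) = -2 - 7 = -9)
R = 0 (R = 0*(-1 - 9) = 0*(-10) = 0)
D = 0
(((5 - 1*(-5)) + 2)*D)*(-2727) = (((5 - 1*(-5)) + 2)*0)*(-2727) = (((5 + 5) + 2)*0)*(-2727) = ((10 + 2)*0)*(-2727) = (12*0)*(-2727) = 0*(-2727) = 0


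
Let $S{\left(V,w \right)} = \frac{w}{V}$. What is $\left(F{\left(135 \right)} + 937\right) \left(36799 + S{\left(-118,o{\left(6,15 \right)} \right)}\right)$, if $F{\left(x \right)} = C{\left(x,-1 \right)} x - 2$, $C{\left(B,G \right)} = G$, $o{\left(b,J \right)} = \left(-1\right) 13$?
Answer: $\frac{1736918000}{59} \approx 2.9439 \cdot 10^{7}$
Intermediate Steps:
$o{\left(b,J \right)} = -13$
$F{\left(x \right)} = -2 - x$ ($F{\left(x \right)} = - x - 2 = -2 - x$)
$\left(F{\left(135 \right)} + 937\right) \left(36799 + S{\left(-118,o{\left(6,15 \right)} \right)}\right) = \left(\left(-2 - 135\right) + 937\right) \left(36799 - \frac{13}{-118}\right) = \left(\left(-2 - 135\right) + 937\right) \left(36799 - - \frac{13}{118}\right) = \left(-137 + 937\right) \left(36799 + \frac{13}{118}\right) = 800 \cdot \frac{4342295}{118} = \frac{1736918000}{59}$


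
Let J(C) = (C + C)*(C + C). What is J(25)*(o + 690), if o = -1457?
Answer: -1917500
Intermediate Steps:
J(C) = 4*C**2 (J(C) = (2*C)*(2*C) = 4*C**2)
J(25)*(o + 690) = (4*25**2)*(-1457 + 690) = (4*625)*(-767) = 2500*(-767) = -1917500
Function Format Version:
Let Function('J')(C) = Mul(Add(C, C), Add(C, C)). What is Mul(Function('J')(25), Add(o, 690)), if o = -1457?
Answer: -1917500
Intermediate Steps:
Function('J')(C) = Mul(4, Pow(C, 2)) (Function('J')(C) = Mul(Mul(2, C), Mul(2, C)) = Mul(4, Pow(C, 2)))
Mul(Function('J')(25), Add(o, 690)) = Mul(Mul(4, Pow(25, 2)), Add(-1457, 690)) = Mul(Mul(4, 625), -767) = Mul(2500, -767) = -1917500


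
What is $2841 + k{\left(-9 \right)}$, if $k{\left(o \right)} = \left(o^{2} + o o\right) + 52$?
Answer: $3055$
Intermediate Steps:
$k{\left(o \right)} = 52 + 2 o^{2}$ ($k{\left(o \right)} = \left(o^{2} + o^{2}\right) + 52 = 2 o^{2} + 52 = 52 + 2 o^{2}$)
$2841 + k{\left(-9 \right)} = 2841 + \left(52 + 2 \left(-9\right)^{2}\right) = 2841 + \left(52 + 2 \cdot 81\right) = 2841 + \left(52 + 162\right) = 2841 + 214 = 3055$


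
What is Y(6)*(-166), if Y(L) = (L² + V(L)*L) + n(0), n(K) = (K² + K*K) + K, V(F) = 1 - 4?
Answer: -2988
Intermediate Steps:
V(F) = -3
n(K) = K + 2*K² (n(K) = (K² + K²) + K = 2*K² + K = K + 2*K²)
Y(L) = L² - 3*L (Y(L) = (L² - 3*L) + 0*(1 + 2*0) = (L² - 3*L) + 0*(1 + 0) = (L² - 3*L) + 0*1 = (L² - 3*L) + 0 = L² - 3*L)
Y(6)*(-166) = (6*(-3 + 6))*(-166) = (6*3)*(-166) = 18*(-166) = -2988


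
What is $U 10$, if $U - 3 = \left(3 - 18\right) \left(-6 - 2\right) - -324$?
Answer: $4470$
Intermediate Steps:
$U = 447$ ($U = 3 + \left(\left(3 - 18\right) \left(-6 - 2\right) - -324\right) = 3 + \left(\left(-15\right) \left(-8\right) + 324\right) = 3 + \left(120 + 324\right) = 3 + 444 = 447$)
$U 10 = 447 \cdot 10 = 4470$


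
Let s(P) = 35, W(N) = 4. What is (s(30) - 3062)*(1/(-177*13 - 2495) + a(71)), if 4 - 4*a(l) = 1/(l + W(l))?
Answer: -180825917/59950 ≈ -3016.3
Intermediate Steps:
a(l) = 1 - 1/(4*(4 + l)) (a(l) = 1 - 1/(4*(l + 4)) = 1 - 1/(4*(4 + l)))
(s(30) - 3062)*(1/(-177*13 - 2495) + a(71)) = (35 - 3062)*(1/(-177*13 - 2495) + (15/4 + 71)/(4 + 71)) = -3027*(1/(-2301 - 2495) + (299/4)/75) = -3027*(1/(-4796) + (1/75)*(299/4)) = -3027*(-1/4796 + 299/300) = -3027*179213/179850 = -180825917/59950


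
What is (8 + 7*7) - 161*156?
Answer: -25059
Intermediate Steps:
(8 + 7*7) - 161*156 = (8 + 49) - 25116 = 57 - 25116 = -25059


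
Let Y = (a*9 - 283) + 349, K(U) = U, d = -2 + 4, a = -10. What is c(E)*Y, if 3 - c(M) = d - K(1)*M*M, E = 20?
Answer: -9624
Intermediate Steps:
d = 2
c(M) = 1 + M**2 (c(M) = 3 - (2 - 1*M*M) = 3 - (2 - M*M) = 3 - (2 - M**2) = 3 + (-2 + M**2) = 1 + M**2)
Y = -24 (Y = (-10*9 - 283) + 349 = (-90 - 283) + 349 = -373 + 349 = -24)
c(E)*Y = (1 + 20**2)*(-24) = (1 + 400)*(-24) = 401*(-24) = -9624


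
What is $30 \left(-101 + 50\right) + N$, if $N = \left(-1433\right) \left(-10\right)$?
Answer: $12800$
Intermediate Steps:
$N = 14330$
$30 \left(-101 + 50\right) + N = 30 \left(-101 + 50\right) + 14330 = 30 \left(-51\right) + 14330 = -1530 + 14330 = 12800$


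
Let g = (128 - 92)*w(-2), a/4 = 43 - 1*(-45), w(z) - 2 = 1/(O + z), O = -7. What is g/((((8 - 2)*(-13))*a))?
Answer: -17/6864 ≈ -0.0024767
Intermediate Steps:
w(z) = 2 + 1/(-7 + z)
a = 352 (a = 4*(43 - 1*(-45)) = 4*(43 + 45) = 4*88 = 352)
g = 68 (g = (128 - 92)*((-13 + 2*(-2))/(-7 - 2)) = 36*((-13 - 4)/(-9)) = 36*(-⅑*(-17)) = 36*(17/9) = 68)
g/((((8 - 2)*(-13))*a)) = 68/((((8 - 2)*(-13))*352)) = 68/(((6*(-13))*352)) = 68/((-78*352)) = 68/(-27456) = 68*(-1/27456) = -17/6864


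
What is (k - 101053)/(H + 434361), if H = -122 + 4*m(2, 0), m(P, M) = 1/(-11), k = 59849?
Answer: -453244/4776625 ≈ -0.094888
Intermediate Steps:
m(P, M) = -1/11
H = -1346/11 (H = -122 + 4*(-1/11) = -122 - 4/11 = -1346/11 ≈ -122.36)
(k - 101053)/(H + 434361) = (59849 - 101053)/(-1346/11 + 434361) = -41204/4776625/11 = -41204*11/4776625 = -453244/4776625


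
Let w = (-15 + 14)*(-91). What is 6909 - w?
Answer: 6818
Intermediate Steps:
w = 91 (w = -1*(-91) = 91)
6909 - w = 6909 - 1*91 = 6909 - 91 = 6818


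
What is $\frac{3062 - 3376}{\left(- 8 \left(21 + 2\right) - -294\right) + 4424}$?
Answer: $- \frac{157}{2267} \approx -0.069255$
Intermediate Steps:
$\frac{3062 - 3376}{\left(- 8 \left(21 + 2\right) - -294\right) + 4424} = - \frac{314}{\left(\left(-8\right) 23 + 294\right) + 4424} = - \frac{314}{\left(-184 + 294\right) + 4424} = - \frac{314}{110 + 4424} = - \frac{314}{4534} = \left(-314\right) \frac{1}{4534} = - \frac{157}{2267}$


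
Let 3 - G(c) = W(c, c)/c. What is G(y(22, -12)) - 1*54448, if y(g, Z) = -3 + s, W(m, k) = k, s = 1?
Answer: -54446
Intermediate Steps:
y(g, Z) = -2 (y(g, Z) = -3 + 1 = -2)
G(c) = 2 (G(c) = 3 - c/c = 3 - 1*1 = 3 - 1 = 2)
G(y(22, -12)) - 1*54448 = 2 - 1*54448 = 2 - 54448 = -54446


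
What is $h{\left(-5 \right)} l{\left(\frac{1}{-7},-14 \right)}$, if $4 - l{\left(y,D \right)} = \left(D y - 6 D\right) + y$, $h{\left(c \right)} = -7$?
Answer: $573$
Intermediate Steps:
$l{\left(y,D \right)} = 4 - y + 6 D - D y$ ($l{\left(y,D \right)} = 4 - \left(\left(D y - 6 D\right) + y\right) = 4 - \left(\left(- 6 D + D y\right) + y\right) = 4 - \left(y - 6 D + D y\right) = 4 - y + 6 D - D y$)
$h{\left(-5 \right)} l{\left(\frac{1}{-7},-14 \right)} = - 7 \left(4 - \frac{1}{-7} + 6 \left(-14\right) - - \frac{14}{-7}\right) = - 7 \left(4 - - \frac{1}{7} - 84 - \left(-14\right) \left(- \frac{1}{7}\right)\right) = - 7 \left(4 + \frac{1}{7} - 84 - 2\right) = \left(-7\right) \left(- \frac{573}{7}\right) = 573$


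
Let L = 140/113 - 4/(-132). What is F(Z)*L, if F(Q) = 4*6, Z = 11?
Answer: 37864/1243 ≈ 30.462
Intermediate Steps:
F(Q) = 24
L = 4733/3729 (L = 140*(1/113) - 4*(-1/132) = 140/113 + 1/33 = 4733/3729 ≈ 1.2692)
F(Z)*L = 24*(4733/3729) = 37864/1243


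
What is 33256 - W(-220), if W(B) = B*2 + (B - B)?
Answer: 33696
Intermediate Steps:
W(B) = 2*B (W(B) = 2*B + 0 = 2*B)
33256 - W(-220) = 33256 - 2*(-220) = 33256 - 1*(-440) = 33256 + 440 = 33696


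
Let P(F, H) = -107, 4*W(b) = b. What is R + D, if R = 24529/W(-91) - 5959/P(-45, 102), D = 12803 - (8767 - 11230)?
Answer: 138688899/9737 ≈ 14244.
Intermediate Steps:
W(b) = b/4
D = 15266 (D = 12803 - 1*(-2463) = 12803 + 2463 = 15266)
R = -9956143/9737 (R = 24529/(((1/4)*(-91))) - 5959/(-107) = 24529/(-91/4) - 5959*(-1/107) = 24529*(-4/91) + 5959/107 = -98116/91 + 5959/107 = -9956143/9737 ≈ -1022.5)
R + D = -9956143/9737 + 15266 = 138688899/9737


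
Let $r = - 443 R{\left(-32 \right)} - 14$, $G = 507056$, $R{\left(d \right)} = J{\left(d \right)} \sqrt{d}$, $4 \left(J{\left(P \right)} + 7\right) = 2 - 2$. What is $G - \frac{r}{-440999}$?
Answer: $\frac{223611188930}{440999} + \frac{12404 i \sqrt{2}}{440999} \approx 5.0706 \cdot 10^{5} + 0.039778 i$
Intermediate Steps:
$J{\left(P \right)} = -7$ ($J{\left(P \right)} = -7 + \frac{2 - 2}{4} = -7 + \frac{1}{4} \cdot 0 = -7 + 0 = -7$)
$R{\left(d \right)} = - 7 \sqrt{d}$
$r = -14 + 12404 i \sqrt{2}$ ($r = - 443 \left(- 7 \sqrt{-32}\right) - 14 = - 443 \left(- 7 \cdot 4 i \sqrt{2}\right) + \left(-257 + 243\right) = - 443 \left(- 28 i \sqrt{2}\right) - 14 = 12404 i \sqrt{2} - 14 = -14 + 12404 i \sqrt{2} \approx -14.0 + 17542.0 i$)
$G - \frac{r}{-440999} = 507056 - \frac{-14 + 12404 i \sqrt{2}}{-440999} = 507056 - \left(-14 + 12404 i \sqrt{2}\right) \left(- \frac{1}{440999}\right) = 507056 - \left(\frac{14}{440999} - \frac{12404 i \sqrt{2}}{440999}\right) = \frac{223611188930}{440999} + \frac{12404 i \sqrt{2}}{440999}$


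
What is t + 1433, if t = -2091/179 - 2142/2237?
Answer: 568745174/400423 ≈ 1420.4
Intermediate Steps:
t = -5060985/400423 (t = -2091*1/179 - 2142*1/2237 = -2091/179 - 2142/2237 = -5060985/400423 ≈ -12.639)
t + 1433 = -5060985/400423 + 1433 = 568745174/400423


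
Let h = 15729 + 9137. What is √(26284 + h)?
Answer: 5*√2046 ≈ 226.16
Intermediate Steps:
h = 24866
√(26284 + h) = √(26284 + 24866) = √51150 = 5*√2046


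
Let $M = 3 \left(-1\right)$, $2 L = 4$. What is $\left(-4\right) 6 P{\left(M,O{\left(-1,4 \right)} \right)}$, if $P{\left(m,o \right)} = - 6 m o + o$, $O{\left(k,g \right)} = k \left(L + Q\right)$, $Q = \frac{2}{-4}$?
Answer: $684$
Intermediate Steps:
$L = 2$ ($L = \frac{1}{2} \cdot 4 = 2$)
$Q = - \frac{1}{2}$ ($Q = 2 \left(- \frac{1}{4}\right) = - \frac{1}{2} \approx -0.5$)
$M = -3$
$O{\left(k,g \right)} = \frac{3 k}{2}$ ($O{\left(k,g \right)} = k \left(2 - \frac{1}{2}\right) = k \frac{3}{2} = \frac{3 k}{2}$)
$P{\left(m,o \right)} = o - 6 m o$ ($P{\left(m,o \right)} = - 6 m o + o = o - 6 m o$)
$\left(-4\right) 6 P{\left(M,O{\left(-1,4 \right)} \right)} = \left(-4\right) 6 \cdot \frac{3}{2} \left(-1\right) \left(1 - -18\right) = - 24 \left(- \frac{3 \left(1 + 18\right)}{2}\right) = - 24 \left(\left(- \frac{3}{2}\right) 19\right) = \left(-24\right) \left(- \frac{57}{2}\right) = 684$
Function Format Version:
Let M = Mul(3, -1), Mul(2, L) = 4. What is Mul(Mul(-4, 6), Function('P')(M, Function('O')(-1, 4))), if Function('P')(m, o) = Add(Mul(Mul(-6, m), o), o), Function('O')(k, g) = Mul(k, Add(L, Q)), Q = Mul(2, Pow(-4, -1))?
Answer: 684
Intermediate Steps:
L = 2 (L = Mul(Rational(1, 2), 4) = 2)
Q = Rational(-1, 2) (Q = Mul(2, Rational(-1, 4)) = Rational(-1, 2) ≈ -0.50000)
M = -3
Function('O')(k, g) = Mul(Rational(3, 2), k) (Function('O')(k, g) = Mul(k, Add(2, Rational(-1, 2))) = Mul(k, Rational(3, 2)) = Mul(Rational(3, 2), k))
Function('P')(m, o) = Add(o, Mul(-6, m, o)) (Function('P')(m, o) = Add(Mul(-6, m, o), o) = Add(o, Mul(-6, m, o)))
Mul(Mul(-4, 6), Function('P')(M, Function('O')(-1, 4))) = Mul(Mul(-4, 6), Mul(Mul(Rational(3, 2), -1), Add(1, Mul(-6, -3)))) = Mul(-24, Mul(Rational(-3, 2), Add(1, 18))) = Mul(-24, Mul(Rational(-3, 2), 19)) = Mul(-24, Rational(-57, 2)) = 684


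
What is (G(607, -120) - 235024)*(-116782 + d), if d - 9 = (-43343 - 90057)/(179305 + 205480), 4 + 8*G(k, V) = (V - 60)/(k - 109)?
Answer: 701202024130787709/25549724 ≈ 2.7445e+10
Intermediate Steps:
G(k, V) = -½ + (-60 + V)/(8*(-109 + k)) (G(k, V) = -½ + ((V - 60)/(k - 109))/8 = -½ + ((-60 + V)/(-109 + k))/8 = -½ + (-60 + V)/(8*(-109 + k)))
d = 665933/76957 (d = 9 + (-43343 - 90057)/(179305 + 205480) = 9 - 133400/384785 = 9 - 133400*1/384785 = 9 - 26680/76957 = 665933/76957 ≈ 8.6533)
(G(607, -120) - 235024)*(-116782 + d) = ((376 - 120 - 4*607)/(8*(-109 + 607)) - 235024)*(-116782 + 665933/76957) = ((⅛)*(376 - 120 - 2428)/498 - 235024)*(-8986526441/76957) = ((⅛)*(1/498)*(-2172) - 235024)*(-8986526441/76957) = (-181/332 - 235024)*(-8986526441/76957) = -78028149/332*(-8986526441/76957) = 701202024130787709/25549724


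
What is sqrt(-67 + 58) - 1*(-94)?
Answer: 94 + 3*I ≈ 94.0 + 3.0*I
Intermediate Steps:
sqrt(-67 + 58) - 1*(-94) = sqrt(-9) + 94 = 3*I + 94 = 94 + 3*I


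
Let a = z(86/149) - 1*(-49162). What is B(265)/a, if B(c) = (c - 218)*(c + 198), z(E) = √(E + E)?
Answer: 79701164009/180059217092 - 21761*√6407/180059217092 ≈ 0.44263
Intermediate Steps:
z(E) = √2*√E (z(E) = √(2*E) = √2*√E)
B(c) = (-218 + c)*(198 + c)
a = 49162 + 2*√6407/149 (a = √2*√(86/149) - 1*(-49162) = √2*√(86*(1/149)) + 49162 = √2*√(86/149) + 49162 = √2*(√12814/149) + 49162 = 2*√6407/149 + 49162 = 49162 + 2*√6407/149 ≈ 49163.)
B(265)/a = (-43164 + 265² - 20*265)/(49162 + 2*√6407/149) = (-43164 + 70225 - 5300)/(49162 + 2*√6407/149) = 21761/(49162 + 2*√6407/149)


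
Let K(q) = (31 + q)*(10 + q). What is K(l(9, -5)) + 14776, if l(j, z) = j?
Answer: 15536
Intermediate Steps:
K(q) = (10 + q)*(31 + q)
K(l(9, -5)) + 14776 = (310 + 9² + 41*9) + 14776 = (310 + 81 + 369) + 14776 = 760 + 14776 = 15536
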